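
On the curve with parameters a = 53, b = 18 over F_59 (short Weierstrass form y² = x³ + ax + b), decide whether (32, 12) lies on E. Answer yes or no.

y² = 12² ≡ 26; x³ + 53x + 18 = 34482 ≡ 26 (mod 59). 26 = 26.

yes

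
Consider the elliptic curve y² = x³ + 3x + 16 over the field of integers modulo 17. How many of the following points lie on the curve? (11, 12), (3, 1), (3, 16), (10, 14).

(11, 12): 12² ≡ 8, rhs ≡ 3 → off.
(3, 1): 1² ≡ 1, rhs ≡ 1 → on.
(3, 16): 16² ≡ 1, rhs ≡ 1 → on.
(10, 14): 14² ≡ 9, rhs ≡ 9 → on.

3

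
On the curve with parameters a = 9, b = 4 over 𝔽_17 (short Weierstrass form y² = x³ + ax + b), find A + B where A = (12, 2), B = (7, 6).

(12, 2) + (7, 6). λ = (6 - 2)/(7 - 12) ≡ 4/12 mod 17. 12⁻¹ ≡ 10 (mod 17) since 12·10 = 120 ≡ 1, so λ ≡ 6.
  x = λ² - 12 - 7 = 36 - 19 ≡ 0; y = λ·(12 - 0) - 2 ≡ 2. → (0, 2)

(0, 2)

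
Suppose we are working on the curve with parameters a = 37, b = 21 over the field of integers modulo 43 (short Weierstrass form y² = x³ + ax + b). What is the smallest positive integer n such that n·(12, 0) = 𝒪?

2P: (12, 0) + (12, 0): same x and y₁ ≡ -y₂, so the sum is 𝒪.
2P = 𝒪, so the order is 2.

2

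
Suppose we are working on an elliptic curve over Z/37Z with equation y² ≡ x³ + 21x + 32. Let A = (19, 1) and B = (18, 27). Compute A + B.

(19, 1) + (18, 27). λ = (27 - 1)/(18 - 19) ≡ 26/36 mod 37. 36⁻¹ ≡ 36 (mod 37) since 36·36 = 1296 ≡ 1, so λ ≡ 11.
  x = λ² - 19 - 18 = 121 - 37 ≡ 10; y = λ·(19 - 10) - 1 ≡ 24. → (10, 24)

(10, 24)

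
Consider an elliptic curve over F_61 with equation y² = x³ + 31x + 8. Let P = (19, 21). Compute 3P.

(38, 50)

Repeated addition: build up to 3P.
2P: tangent at (19, 21): λ = (3·19² + 31)/(2·21) ≡ 16/42. 42⁻¹ ≡ 16 (mod 61) since 42·16 = 672 ≡ 1, so λ ≡ 16·16 ≡ 12.
  x = λ² - 19 - 19 = 144 - 38 ≡ 45; y = λ·(19 - 45) - 21 ≡ 33. → (45, 33)
3P: (45, 33) + (19, 21). λ = (21 - 33)/(19 - 45) ≡ 49/35 mod 61. 35⁻¹ ≡ 7 (mod 61) since 35·7 = 245 ≡ 1, so λ ≡ 38.
  x = λ² - 45 - 19 = 1444 - 64 ≡ 38; y = λ·(45 - 38) - 33 ≡ 50. → (38, 50)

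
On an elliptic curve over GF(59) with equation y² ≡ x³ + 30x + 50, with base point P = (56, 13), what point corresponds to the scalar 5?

Double-and-add on 5 = (101)₂. Start with P = (56, 13) for the leading 1-bit.
double: tangent at (56, 13): λ = (3·56² + 30)/(2·13) ≡ 57/26. 26⁻¹ ≡ 25 (mod 59), so λ ≡ 57·25 ≡ 9.
  x = λ² - 56 - 56 = 81 - 112 ≡ 28; y = λ·(56 - 28) - 13 ≡ 3. → (28, 3)
double: tangent at (28, 3): λ = (3·28² + 30)/(2·3) ≡ 22/6. 6⁻¹ ≡ 10 (mod 59) since 6·10 = 60 ≡ 1, so λ ≡ 22·10 ≡ 43.
  x = λ² - 28 - 28 = 1849 - 56 ≡ 23; y = λ·(28 - 23) - 3 ≡ 35. → (23, 35)
add P: (23, 35) + (56, 13). λ = (13 - 35)/(56 - 23) ≡ 37/33 mod 59. 33⁻¹ ≡ 34 (mod 59), so λ ≡ 19.
  x = λ² - 23 - 56 = 361 - 79 ≡ 46; y = λ·(23 - 46) - 35 ≡ 0. → (46, 0)

(46, 0)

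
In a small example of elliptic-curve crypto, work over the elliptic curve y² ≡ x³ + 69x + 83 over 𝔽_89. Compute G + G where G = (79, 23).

tangent at (79, 23): λ = (3·79² + 69)/(2·23) ≡ 13/46. 46⁻¹ ≡ 60 (mod 89), so λ ≡ 13·60 ≡ 68.
  x = λ² - 79 - 79 = 4624 - 158 ≡ 16; y = λ·(79 - 16) - 23 ≡ 78. → (16, 78)

(16, 78)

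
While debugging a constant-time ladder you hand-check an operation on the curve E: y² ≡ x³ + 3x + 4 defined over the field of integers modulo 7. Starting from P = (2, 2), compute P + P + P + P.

(1, 6)

Double-and-add on 4 = (100)₂. Start with P = (2, 2) for the leading 1-bit.
double: tangent at (2, 2): λ = (3·2² + 3)/(2·2) ≡ 1/4. 4⁻¹ ≡ 2 (mod 7), so λ ≡ 1·2 ≡ 2.
  x = λ² - 2 - 2 = 4 - 4 ≡ 0; y = λ·(2 - 0) - 2 ≡ 2. → (0, 2)
double: tangent at (0, 2): λ = (3·0² + 3)/(2·2) ≡ 3/4. 4⁻¹ ≡ 2 (mod 7) since 4·2 = 8 ≡ 1, so λ ≡ 3·2 ≡ 6.
  x = λ² - 0 - 0 = 36 - 0 ≡ 1; y = λ·(0 - 1) - 2 ≡ 6. → (1, 6)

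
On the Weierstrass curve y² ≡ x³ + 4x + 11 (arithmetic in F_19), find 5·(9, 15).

(12, 18)

Write G = (9, 15).
Double-and-add on 5 = (101)₂. Start with G = (9, 15) for the leading 1-bit.
double: tangent at (9, 15): λ = (3·9² + 4)/(2·15) ≡ 0/11. 11⁻¹ ≡ 7 (mod 19), so λ ≡ 0·7 ≡ 0.
  x = λ² - 9 - 9 = 0 - 18 ≡ 1; y = λ·(9 - 1) - 15 ≡ 4. → (1, 4)
double: tangent at (1, 4): λ = (3·1² + 4)/(2·4) ≡ 7/8. 8⁻¹ ≡ 12 (mod 19) since 8·12 = 96 ≡ 1, so λ ≡ 7·12 ≡ 8.
  x = λ² - 1 - 1 = 64 - 2 ≡ 5; y = λ·(1 - 5) - 4 ≡ 2. → (5, 2)
add G: (5, 2) + (9, 15). λ = (15 - 2)/(9 - 5) ≡ 13/4 mod 19. 4⁻¹ ≡ 5 (mod 19), so λ ≡ 8.
  x = λ² - 5 - 9 = 64 - 14 ≡ 12; y = λ·(5 - 12) - 2 ≡ 18. → (12, 18)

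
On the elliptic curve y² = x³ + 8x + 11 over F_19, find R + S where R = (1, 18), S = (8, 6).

(1, 18) + (8, 6). λ = (6 - 18)/(8 - 1) ≡ 7/7 mod 19. 7⁻¹ ≡ 11 (mod 19), so λ ≡ 1.
  x = λ² - 1 - 8 = 1 - 9 ≡ 11; y = λ·(1 - 11) - 18 ≡ 10. → (11, 10)

(11, 10)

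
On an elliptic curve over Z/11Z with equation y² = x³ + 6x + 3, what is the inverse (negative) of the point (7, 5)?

-(7, 5) = (7, -5 mod 11) = (7, 6).

(7, 6)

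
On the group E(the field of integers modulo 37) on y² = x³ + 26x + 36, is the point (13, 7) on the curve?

y² = 7² ≡ 12; x³ + 26x + 36 = 2571 ≡ 18 (mod 37). 12 ≠ 18.

no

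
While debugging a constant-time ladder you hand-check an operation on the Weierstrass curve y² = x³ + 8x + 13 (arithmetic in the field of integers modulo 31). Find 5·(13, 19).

(13, 12)

Write G = (13, 19).
Double-and-add on 5 = (101)₂. Start with G = (13, 19) for the leading 1-bit.
double: tangent at (13, 19): λ = (3·13² + 8)/(2·19) ≡ 19/7. 7⁻¹ ≡ 9 (mod 31), so λ ≡ 19·9 ≡ 16.
  x = λ² - 13 - 13 = 256 - 26 ≡ 13; y = λ·(13 - 13) - 19 ≡ 12. → (13, 12)
double: tangent at (13, 12): λ = (3·13² + 8)/(2·12) ≡ 19/24. 24⁻¹ ≡ 22 (mod 31), so λ ≡ 19·22 ≡ 15.
  x = λ² - 13 - 13 = 225 - 26 ≡ 13; y = λ·(13 - 13) - 12 ≡ 19. → (13, 19)
add G: tangent at (13, 19): λ = (3·13² + 8)/(2·19) ≡ 19/7. 7⁻¹ ≡ 9 (mod 31), so λ ≡ 19·9 ≡ 16.
  x = λ² - 13 - 13 = 256 - 26 ≡ 13; y = λ·(13 - 13) - 19 ≡ 12. → (13, 12)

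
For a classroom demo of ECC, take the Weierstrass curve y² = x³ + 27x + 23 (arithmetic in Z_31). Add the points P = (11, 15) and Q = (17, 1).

(5, 2)

(11, 15) + (17, 1). λ = (1 - 15)/(17 - 11) ≡ 17/6 mod 31. 6⁻¹ ≡ 26 (mod 31) since 6·26 = 156 ≡ 1, so λ ≡ 8.
  x = λ² - 11 - 17 = 64 - 28 ≡ 5; y = λ·(11 - 5) - 15 ≡ 2. → (5, 2)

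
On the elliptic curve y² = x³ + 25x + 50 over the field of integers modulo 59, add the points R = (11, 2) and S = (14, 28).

(37, 48)

(11, 2) + (14, 28). λ = (28 - 2)/(14 - 11) ≡ 26/3 mod 59. 3⁻¹ ≡ 20 (mod 59), so λ ≡ 48.
  x = λ² - 11 - 14 = 2304 - 25 ≡ 37; y = λ·(11 - 37) - 2 ≡ 48. → (37, 48)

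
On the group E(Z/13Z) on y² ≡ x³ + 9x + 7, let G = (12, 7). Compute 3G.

Repeated addition: build up to 3G.
2G: tangent at (12, 7): λ = (3·12² + 9)/(2·7) ≡ 12/1. 1⁻¹ ≡ 1 (mod 13), so λ ≡ 12·1 ≡ 12.
  x = λ² - 12 - 12 = 144 - 24 ≡ 3; y = λ·(12 - 3) - 7 ≡ 10. → (3, 10)
3G: (3, 10) + (12, 7). λ = (7 - 10)/(12 - 3) ≡ 10/9 mod 13. 9⁻¹ ≡ 3 (mod 13), so λ ≡ 4.
  x = λ² - 3 - 12 = 16 - 15 ≡ 1; y = λ·(3 - 1) - 10 ≡ 11. → (1, 11)

(1, 11)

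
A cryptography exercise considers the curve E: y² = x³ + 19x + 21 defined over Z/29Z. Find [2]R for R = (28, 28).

(7, 2)

tangent at (28, 28): λ = (3·28² + 19)/(2·28) ≡ 22/27. 27⁻¹ ≡ 14 (mod 29), so λ ≡ 22·14 ≡ 18.
  x = λ² - 28 - 28 = 324 - 56 ≡ 7; y = λ·(28 - 7) - 28 ≡ 2. → (7, 2)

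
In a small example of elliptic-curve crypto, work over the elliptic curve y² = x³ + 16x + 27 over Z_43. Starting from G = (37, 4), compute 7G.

Double-and-add on 7 = (111)₂. Start with G = (37, 4) for the leading 1-bit.
double: tangent at (37, 4): λ = (3·37² + 16)/(2·4) ≡ 38/8. 8⁻¹ ≡ 27 (mod 43), so λ ≡ 38·27 ≡ 37.
  x = λ² - 37 - 37 = 1369 - 74 ≡ 5; y = λ·(37 - 5) - 4 ≡ 19. → (5, 19)
add G: (5, 19) + (37, 4). λ = (4 - 19)/(37 - 5) ≡ 28/32 mod 43. 32⁻¹ ≡ 39 (mod 43), so λ ≡ 17.
  x = λ² - 5 - 37 = 289 - 42 ≡ 32; y = λ·(5 - 32) - 19 ≡ 38. → (32, 38)
double: tangent at (32, 38): λ = (3·32² + 16)/(2·38) ≡ 35/33. 33⁻¹ ≡ 30 (mod 43), so λ ≡ 35·30 ≡ 18.
  x = λ² - 32 - 32 = 324 - 64 ≡ 2; y = λ·(32 - 2) - 38 ≡ 29. → (2, 29)
add G: (2, 29) + (37, 4). λ = (4 - 29)/(37 - 2) ≡ 18/35 mod 43. 35⁻¹ ≡ 16 (mod 43) since 35·16 = 560 ≡ 1, so λ ≡ 30.
  x = λ² - 2 - 37 = 900 - 39 ≡ 1; y = λ·(2 - 1) - 29 ≡ 1. → (1, 1)

(1, 1)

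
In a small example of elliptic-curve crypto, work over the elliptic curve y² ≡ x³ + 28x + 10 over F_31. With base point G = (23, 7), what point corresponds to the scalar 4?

(29, 16)

Repeated addition: build up to 4G.
2G: tangent at (23, 7): λ = (3·23² + 28)/(2·7) ≡ 3/14. 14⁻¹ ≡ 20 (mod 31) since 14·20 = 280 ≡ 1, so λ ≡ 3·20 ≡ 29.
  x = λ² - 23 - 23 = 841 - 46 ≡ 20; y = λ·(23 - 20) - 7 ≡ 18. → (20, 18)
3G: (20, 18) + (23, 7). λ = (7 - 18)/(23 - 20) ≡ 20/3 mod 31. 3⁻¹ ≡ 21 (mod 31) since 3·21 = 63 ≡ 1, so λ ≡ 17.
  x = λ² - 20 - 23 = 289 - 43 ≡ 29; y = λ·(20 - 29) - 18 ≡ 15. → (29, 15)
4G: (29, 15) + (23, 7). λ = (7 - 15)/(23 - 29) ≡ 23/25 mod 31. 25⁻¹ ≡ 5 (mod 31) since 25·5 = 125 ≡ 1, so λ ≡ 22.
  x = λ² - 29 - 23 = 484 - 52 ≡ 29; y = λ·(29 - 29) - 15 ≡ 16. → (29, 16)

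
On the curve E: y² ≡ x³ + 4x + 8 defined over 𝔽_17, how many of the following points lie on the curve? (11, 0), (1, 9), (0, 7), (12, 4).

2

(11, 0): 0² ≡ 0, rhs ≡ 6 → off.
(1, 9): 9² ≡ 13, rhs ≡ 13 → on.
(0, 7): 7² ≡ 15, rhs ≡ 8 → off.
(12, 4): 4² ≡ 16, rhs ≡ 16 → on.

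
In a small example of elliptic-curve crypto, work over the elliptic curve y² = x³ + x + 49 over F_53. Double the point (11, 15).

(35, 33)

tangent at (11, 15): λ = (3·11² + 1)/(2·15) ≡ 46/30. 30⁻¹ ≡ 23 (mod 53), so λ ≡ 46·23 ≡ 51.
  x = λ² - 11 - 11 = 2601 - 22 ≡ 35; y = λ·(11 - 35) - 15 ≡ 33. → (35, 33)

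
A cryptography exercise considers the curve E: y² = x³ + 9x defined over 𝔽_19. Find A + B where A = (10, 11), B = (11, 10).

(10, 11) + (11, 10). λ = (10 - 11)/(11 - 10) ≡ 18/1 mod 19. 1⁻¹ ≡ 1 (mod 19) since 1·1 = 1 ≡ 1, so λ ≡ 18.
  x = λ² - 10 - 11 = 324 - 21 ≡ 18; y = λ·(10 - 18) - 11 ≡ 16. → (18, 16)

(18, 16)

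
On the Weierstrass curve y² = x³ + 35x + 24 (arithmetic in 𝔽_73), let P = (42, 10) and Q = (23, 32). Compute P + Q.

(33, 18)

(42, 10) + (23, 32). λ = (32 - 10)/(23 - 42) ≡ 22/54 mod 73. 54⁻¹ ≡ 23 (mod 73) since 54·23 = 1242 ≡ 1, so λ ≡ 68.
  x = λ² - 42 - 23 = 4624 - 65 ≡ 33; y = λ·(42 - 33) - 10 ≡ 18. → (33, 18)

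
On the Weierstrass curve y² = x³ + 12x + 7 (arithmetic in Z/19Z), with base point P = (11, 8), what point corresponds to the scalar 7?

Double-and-add on 7 = (111)₂. Start with P = (11, 8) for the leading 1-bit.
double: tangent at (11, 8): λ = (3·11² + 12)/(2·8) ≡ 14/16. 16⁻¹ ≡ 6 (mod 19), so λ ≡ 14·6 ≡ 8.
  x = λ² - 11 - 11 = 64 - 22 ≡ 4; y = λ·(11 - 4) - 8 ≡ 10. → (4, 10)
add P: (4, 10) + (11, 8). λ = (8 - 10)/(11 - 4) ≡ 17/7 mod 19. 7⁻¹ ≡ 11 (mod 19) since 7·11 = 77 ≡ 1, so λ ≡ 16.
  x = λ² - 4 - 11 = 256 - 15 ≡ 13; y = λ·(4 - 13) - 10 ≡ 17. → (13, 17)
double: tangent at (13, 17): λ = (3·13² + 12)/(2·17) ≡ 6/15. 15⁻¹ ≡ 14 (mod 19) since 15·14 = 210 ≡ 1, so λ ≡ 6·14 ≡ 8.
  x = λ² - 13 - 13 = 64 - 26 ≡ 0; y = λ·(13 - 0) - 17 ≡ 11. → (0, 11)
add P: (0, 11) + (11, 8). λ = (8 - 11)/(11 - 0) ≡ 16/11 mod 19. 11⁻¹ ≡ 7 (mod 19), so λ ≡ 17.
  x = λ² - 0 - 11 = 289 - 11 ≡ 12; y = λ·(0 - 12) - 11 ≡ 13. → (12, 13)

(12, 13)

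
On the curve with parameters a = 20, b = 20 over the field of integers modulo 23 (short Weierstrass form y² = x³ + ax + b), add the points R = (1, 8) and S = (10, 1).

(1, 8) + (10, 1). λ = (1 - 8)/(10 - 1) ≡ 16/9 mod 23. 9⁻¹ ≡ 18 (mod 23) since 9·18 = 162 ≡ 1, so λ ≡ 12.
  x = λ² - 1 - 10 = 144 - 11 ≡ 18; y = λ·(1 - 18) - 8 ≡ 18. → (18, 18)

(18, 18)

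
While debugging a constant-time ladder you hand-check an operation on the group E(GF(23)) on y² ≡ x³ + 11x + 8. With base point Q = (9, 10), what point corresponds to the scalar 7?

(5, 21)

Repeated addition: build up to 7Q.
2Q: tangent at (9, 10): λ = (3·9² + 11)/(2·10) ≡ 1/20. 20⁻¹ ≡ 15 (mod 23) since 20·15 = 300 ≡ 1, so λ ≡ 1·15 ≡ 15.
  x = λ² - 9 - 9 = 225 - 18 ≡ 0; y = λ·(9 - 0) - 10 ≡ 10. → (0, 10)
3Q: (0, 10) + (9, 10). λ = (10 - 10)/(9 - 0) ≡ 0/9 mod 23. 9⁻¹ ≡ 18 (mod 23), so λ ≡ 0.
  x = λ² - 0 - 9 = 0 - 9 ≡ 14; y = λ·(0 - 14) - 10 ≡ 13. → (14, 13)
4Q: (14, 13) + (9, 10). λ = (10 - 13)/(9 - 14) ≡ 20/18 mod 23. 18⁻¹ ≡ 9 (mod 23), so λ ≡ 19.
  x = λ² - 14 - 9 = 361 - 23 ≡ 16; y = λ·(14 - 16) - 13 ≡ 18. → (16, 18)
5Q: (16, 18) + (9, 10). λ = (10 - 18)/(9 - 16) ≡ 15/16 mod 23. 16⁻¹ ≡ 13 (mod 23), so λ ≡ 11.
  x = λ² - 16 - 9 = 121 - 25 ≡ 4; y = λ·(16 - 4) - 18 ≡ 22. → (4, 22)
6Q: (4, 22) + (9, 10). λ = (10 - 22)/(9 - 4) ≡ 11/5 mod 23. 5⁻¹ ≡ 14 (mod 23), so λ ≡ 16.
  x = λ² - 4 - 9 = 256 - 13 ≡ 13; y = λ·(4 - 13) - 22 ≡ 18. → (13, 18)
7Q: (13, 18) + (9, 10). λ = (10 - 18)/(9 - 13) ≡ 15/19 mod 23. 19⁻¹ ≡ 17 (mod 23) since 19·17 = 323 ≡ 1, so λ ≡ 2.
  x = λ² - 13 - 9 = 4 - 22 ≡ 5; y = λ·(13 - 5) - 18 ≡ 21. → (5, 21)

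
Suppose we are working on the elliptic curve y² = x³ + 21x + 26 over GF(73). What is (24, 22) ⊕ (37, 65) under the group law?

(67, 66)

(24, 22) + (37, 65). λ = (65 - 22)/(37 - 24) ≡ 43/13 mod 73. 13⁻¹ ≡ 45 (mod 73), so λ ≡ 37.
  x = λ² - 24 - 37 = 1369 - 61 ≡ 67; y = λ·(24 - 67) - 22 ≡ 66. → (67, 66)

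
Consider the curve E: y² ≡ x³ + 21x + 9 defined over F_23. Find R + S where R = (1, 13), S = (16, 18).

(1, 13) + (16, 18). λ = (18 - 13)/(16 - 1) ≡ 5/15 mod 23. 15⁻¹ ≡ 20 (mod 23), so λ ≡ 8.
  x = λ² - 1 - 16 = 64 - 17 ≡ 1; y = λ·(1 - 1) - 13 ≡ 10. → (1, 10)

(1, 10)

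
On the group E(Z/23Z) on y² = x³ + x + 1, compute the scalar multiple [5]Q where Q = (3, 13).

(9, 7)

Double-and-add on 5 = (101)₂. Start with Q = (3, 13) for the leading 1-bit.
double: tangent at (3, 13): λ = (3·3² + 1)/(2·13) ≡ 5/3. 3⁻¹ ≡ 8 (mod 23) since 3·8 = 24 ≡ 1, so λ ≡ 5·8 ≡ 17.
  x = λ² - 3 - 3 = 289 - 6 ≡ 7; y = λ·(3 - 7) - 13 ≡ 11. → (7, 11)
double: tangent at (7, 11): λ = (3·7² + 1)/(2·11) ≡ 10/22. 22⁻¹ ≡ 22 (mod 23) since 22·22 = 484 ≡ 1, so λ ≡ 10·22 ≡ 13.
  x = λ² - 7 - 7 = 169 - 14 ≡ 17; y = λ·(7 - 17) - 11 ≡ 20. → (17, 20)
add Q: (17, 20) + (3, 13). λ = (13 - 20)/(3 - 17) ≡ 16/9 mod 23. 9⁻¹ ≡ 18 (mod 23) since 9·18 = 162 ≡ 1, so λ ≡ 12.
  x = λ² - 17 - 3 = 144 - 20 ≡ 9; y = λ·(17 - 9) - 20 ≡ 7. → (9, 7)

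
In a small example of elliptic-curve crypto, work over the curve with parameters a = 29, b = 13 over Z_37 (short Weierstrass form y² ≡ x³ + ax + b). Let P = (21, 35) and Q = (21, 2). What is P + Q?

The two points share x = 21 and their y-coordinates satisfy 35 + 2 ≡ 0 (mod 37), so they are inverses. Their sum is O.

O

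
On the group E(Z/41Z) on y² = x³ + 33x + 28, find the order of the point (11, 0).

2P: (11, 0) + (11, 0): same x and y₁ ≡ -y₂, so the sum is ∞.
2P = ∞, so the order is 2.

2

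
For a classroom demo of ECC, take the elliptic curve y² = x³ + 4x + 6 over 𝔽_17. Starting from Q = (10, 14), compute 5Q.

O

Double-and-add on 5 = (101)₂. Start with Q = (10, 14) for the leading 1-bit.
double: tangent at (10, 14): λ = (3·10² + 4)/(2·14) ≡ 15/11. 11⁻¹ ≡ 14 (mod 17), so λ ≡ 15·14 ≡ 6.
  x = λ² - 10 - 10 = 36 - 20 ≡ 16; y = λ·(10 - 16) - 14 ≡ 1. → (16, 1)
double: tangent at (16, 1): λ = (3·16² + 4)/(2·1) ≡ 7/2. 2⁻¹ ≡ 9 (mod 17) since 2·9 = 18 ≡ 1, so λ ≡ 7·9 ≡ 12.
  x = λ² - 16 - 16 = 144 - 32 ≡ 10; y = λ·(16 - 10) - 1 ≡ 3. → (10, 3)
add Q: (10, 3) + (10, 14): same x and y₁ ≡ -y₂, so the sum is O.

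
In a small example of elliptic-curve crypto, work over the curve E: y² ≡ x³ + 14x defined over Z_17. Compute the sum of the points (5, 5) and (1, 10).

(5, 5) + (1, 10). λ = (10 - 5)/(1 - 5) ≡ 5/13 mod 17. 13⁻¹ ≡ 4 (mod 17), so λ ≡ 3.
  x = λ² - 5 - 1 = 9 - 6 ≡ 3; y = λ·(5 - 3) - 5 ≡ 1. → (3, 1)

(3, 1)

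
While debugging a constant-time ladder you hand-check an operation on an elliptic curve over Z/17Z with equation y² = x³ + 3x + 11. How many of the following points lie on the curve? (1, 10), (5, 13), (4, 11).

(1, 10): 10² ≡ 15, rhs ≡ 15 → on.
(5, 13): 13² ≡ 16, rhs ≡ 15 → off.
(4, 11): 11² ≡ 2, rhs ≡ 2 → on.

2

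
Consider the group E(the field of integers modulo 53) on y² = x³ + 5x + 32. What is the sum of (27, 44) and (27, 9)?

O

The two points share x = 27 and their y-coordinates satisfy 44 + 9 ≡ 0 (mod 53), so they are inverses. Their sum is 𝒪.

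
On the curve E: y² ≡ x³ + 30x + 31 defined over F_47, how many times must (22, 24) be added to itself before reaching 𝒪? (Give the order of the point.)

2P: tangent at (22, 24): λ = (3·22² + 30)/(2·24) ≡ 25/1. 1⁻¹ ≡ 1 (mod 47), so λ ≡ 25·1 ≡ 25.
  x = λ² - 22 - 22 = 625 - 44 ≡ 17; y = λ·(22 - 17) - 24 ≡ 7. → (17, 7)
3P: (17, 7) + (22, 24). λ = (24 - 7)/(22 - 17) ≡ 17/5 mod 47. 5⁻¹ ≡ 19 (mod 47) since 5·19 = 95 ≡ 1, so λ ≡ 41.
  x = λ² - 17 - 22 = 1681 - 39 ≡ 44; y = λ·(17 - 44) - 7 ≡ 14. → (44, 14)
4P: (44, 14) + (22, 24). λ = (24 - 14)/(22 - 44) ≡ 10/25 mod 47. 25⁻¹ ≡ 32 (mod 47), so λ ≡ 38.
  x = λ² - 44 - 22 = 1444 - 66 ≡ 15; y = λ·(44 - 15) - 14 ≡ 7. → (15, 7)
5P: (15, 7) + (22, 24). λ = (24 - 7)/(22 - 15) ≡ 17/7 mod 47. 7⁻¹ ≡ 27 (mod 47) since 7·27 = 189 ≡ 1, so λ ≡ 36.
  x = λ² - 15 - 22 = 1296 - 37 ≡ 37; y = λ·(15 - 37) - 7 ≡ 0. → (37, 0)
6P: (37, 0) + (22, 24). λ = (24 - 0)/(22 - 37) ≡ 24/32 mod 47. 32⁻¹ ≡ 25 (mod 47) since 32·25 = 800 ≡ 1, so λ ≡ 36.
  x = λ² - 37 - 22 = 1296 - 59 ≡ 15; y = λ·(37 - 15) - 0 ≡ 40. → (15, 40)
7P: (15, 40) + (22, 24). λ = (24 - 40)/(22 - 15) ≡ 31/7 mod 47. 7⁻¹ ≡ 27 (mod 47) since 7·27 = 189 ≡ 1, so λ ≡ 38.
  x = λ² - 15 - 22 = 1444 - 37 ≡ 44; y = λ·(15 - 44) - 40 ≡ 33. → (44, 33)
8P: (44, 33) + (22, 24). λ = (24 - 33)/(22 - 44) ≡ 38/25 mod 47. 25⁻¹ ≡ 32 (mod 47) since 25·32 = 800 ≡ 1, so λ ≡ 41.
  x = λ² - 44 - 22 = 1681 - 66 ≡ 17; y = λ·(44 - 17) - 33 ≡ 40. → (17, 40)
9P: (17, 40) + (22, 24). λ = (24 - 40)/(22 - 17) ≡ 31/5 mod 47. 5⁻¹ ≡ 19 (mod 47), so λ ≡ 25.
  x = λ² - 17 - 22 = 625 - 39 ≡ 22; y = λ·(17 - 22) - 40 ≡ 23. → (22, 23)
10P: (22, 23) + (22, 24): same x and y₁ ≡ -y₂, so the sum is 𝒪.
10P = 𝒪, so the order is 10.

10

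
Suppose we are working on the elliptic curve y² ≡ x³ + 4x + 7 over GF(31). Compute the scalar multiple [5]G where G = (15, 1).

(30, 23)

Repeated addition: build up to 5G.
2G: tangent at (15, 1): λ = (3·15² + 4)/(2·1) ≡ 28/2. 2⁻¹ ≡ 16 (mod 31), so λ ≡ 28·16 ≡ 14.
  x = λ² - 15 - 15 = 196 - 30 ≡ 11; y = λ·(15 - 11) - 1 ≡ 24. → (11, 24)
3G: (11, 24) + (15, 1). λ = (1 - 24)/(15 - 11) ≡ 8/4 mod 31. 4⁻¹ ≡ 8 (mod 31), so λ ≡ 2.
  x = λ² - 11 - 15 = 4 - 26 ≡ 9; y = λ·(11 - 9) - 24 ≡ 11. → (9, 11)
4G: (9, 11) + (15, 1). λ = (1 - 11)/(15 - 9) ≡ 21/6 mod 31. 6⁻¹ ≡ 26 (mod 31) since 6·26 = 156 ≡ 1, so λ ≡ 19.
  x = λ² - 9 - 15 = 361 - 24 ≡ 27; y = λ·(9 - 27) - 11 ≡ 19. → (27, 19)
5G: (27, 19) + (15, 1). λ = (1 - 19)/(15 - 27) ≡ 13/19 mod 31. 19⁻¹ ≡ 18 (mod 31) since 19·18 = 342 ≡ 1, so λ ≡ 17.
  x = λ² - 27 - 15 = 289 - 42 ≡ 30; y = λ·(27 - 30) - 19 ≡ 23. → (30, 23)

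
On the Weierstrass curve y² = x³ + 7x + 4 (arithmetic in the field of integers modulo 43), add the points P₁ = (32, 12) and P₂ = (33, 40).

(32, 12) + (33, 40). λ = (40 - 12)/(33 - 32) ≡ 28/1 mod 43. 1⁻¹ ≡ 1 (mod 43), so λ ≡ 28.
  x = λ² - 32 - 33 = 784 - 65 ≡ 31; y = λ·(32 - 31) - 12 ≡ 16. → (31, 16)

(31, 16)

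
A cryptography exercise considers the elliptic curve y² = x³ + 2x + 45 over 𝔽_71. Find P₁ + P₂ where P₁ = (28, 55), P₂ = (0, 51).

(28, 55) + (0, 51). λ = (51 - 55)/(0 - 28) ≡ 67/43 mod 71. 43⁻¹ ≡ 38 (mod 71) since 43·38 = 1634 ≡ 1, so λ ≡ 61.
  x = λ² - 28 - 0 = 3721 - 28 ≡ 1; y = λ·(28 - 1) - 55 ≡ 30. → (1, 30)

(1, 30)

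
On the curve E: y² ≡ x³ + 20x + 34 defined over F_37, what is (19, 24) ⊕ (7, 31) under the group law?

(8, 22)

(19, 24) + (7, 31). λ = (31 - 24)/(7 - 19) ≡ 7/25 mod 37. 25⁻¹ ≡ 3 (mod 37) since 25·3 = 75 ≡ 1, so λ ≡ 21.
  x = λ² - 19 - 7 = 441 - 26 ≡ 8; y = λ·(19 - 8) - 24 ≡ 22. → (8, 22)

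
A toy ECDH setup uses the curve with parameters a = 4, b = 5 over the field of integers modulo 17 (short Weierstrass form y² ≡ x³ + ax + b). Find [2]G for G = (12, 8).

tangent at (12, 8): λ = (3·12² + 4)/(2·8) ≡ 11/16. 16⁻¹ ≡ 16 (mod 17), so λ ≡ 11·16 ≡ 6.
  x = λ² - 12 - 12 = 36 - 24 ≡ 12; y = λ·(12 - 12) - 8 ≡ 9. → (12, 9)

(12, 9)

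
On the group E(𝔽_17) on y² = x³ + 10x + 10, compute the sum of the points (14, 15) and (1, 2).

(3, 13)

(14, 15) + (1, 2). λ = (2 - 15)/(1 - 14) ≡ 4/4 mod 17. 4⁻¹ ≡ 13 (mod 17) since 4·13 = 52 ≡ 1, so λ ≡ 1.
  x = λ² - 14 - 1 = 1 - 15 ≡ 3; y = λ·(14 - 3) - 15 ≡ 13. → (3, 13)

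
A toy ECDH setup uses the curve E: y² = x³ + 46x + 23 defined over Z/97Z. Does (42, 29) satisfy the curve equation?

y² = 29² ≡ 65; x³ + 46x + 23 = 76043 ≡ 92 (mod 97). 65 ≠ 92.

no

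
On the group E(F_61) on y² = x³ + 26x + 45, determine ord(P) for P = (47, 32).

2P: tangent at (47, 32): λ = (3·47² + 26)/(2·32) ≡ 4/3. 3⁻¹ ≡ 41 (mod 61), so λ ≡ 4·41 ≡ 42.
  x = λ² - 47 - 47 = 1764 - 94 ≡ 23; y = λ·(47 - 23) - 32 ≡ 0. → (23, 0)
3P: (23, 0) + (47, 32). λ = (32 - 0)/(47 - 23) ≡ 32/24 mod 61. 24⁻¹ ≡ 28 (mod 61), so λ ≡ 42.
  x = λ² - 23 - 47 = 1764 - 70 ≡ 47; y = λ·(23 - 47) - 0 ≡ 29. → (47, 29)
4P: (47, 29) + (47, 32): same x and y₁ ≡ -y₂, so the sum is O.
4P = O, so the order is 4.

4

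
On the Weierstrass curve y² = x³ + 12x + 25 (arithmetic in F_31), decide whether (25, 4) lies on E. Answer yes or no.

yes

y² = 4² ≡ 16; x³ + 12x + 25 = 15950 ≡ 16 (mod 31). 16 = 16.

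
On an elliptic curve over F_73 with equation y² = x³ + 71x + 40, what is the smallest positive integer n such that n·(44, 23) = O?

5

2P: tangent at (44, 23): λ = (3·44² + 71)/(2·23) ≡ 39/46. 46⁻¹ ≡ 27 (mod 73) since 46·27 = 1242 ≡ 1, so λ ≡ 39·27 ≡ 31.
  x = λ² - 44 - 44 = 961 - 88 ≡ 70; y = λ·(44 - 70) - 23 ≡ 47. → (70, 47)
3P: (70, 47) + (44, 23). λ = (23 - 47)/(44 - 70) ≡ 49/47 mod 73. 47⁻¹ ≡ 14 (mod 73), so λ ≡ 29.
  x = λ² - 70 - 44 = 841 - 114 ≡ 70; y = λ·(70 - 70) - 47 ≡ 26. → (70, 26)
4P: (70, 26) + (44, 23). λ = (23 - 26)/(44 - 70) ≡ 70/47 mod 73. 47⁻¹ ≡ 14 (mod 73) since 47·14 = 658 ≡ 1, so λ ≡ 31.
  x = λ² - 70 - 44 = 961 - 114 ≡ 44; y = λ·(70 - 44) - 26 ≡ 50. → (44, 50)
5P: (44, 50) + (44, 23): same x and y₁ ≡ -y₂, so the sum is O.
5P = O, so the order is 5.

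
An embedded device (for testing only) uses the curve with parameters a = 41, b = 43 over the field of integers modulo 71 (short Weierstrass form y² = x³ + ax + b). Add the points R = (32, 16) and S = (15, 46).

(32, 16) + (15, 46). λ = (46 - 16)/(15 - 32) ≡ 30/54 mod 71. 54⁻¹ ≡ 25 (mod 71) since 54·25 = 1350 ≡ 1, so λ ≡ 40.
  x = λ² - 32 - 15 = 1600 - 47 ≡ 62; y = λ·(32 - 62) - 16 ≡ 62. → (62, 62)

(62, 62)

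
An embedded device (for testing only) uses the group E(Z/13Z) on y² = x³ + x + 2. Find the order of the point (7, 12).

12

2P: tangent at (7, 12): λ = (3·7² + 1)/(2·12) ≡ 5/11. 11⁻¹ ≡ 6 (mod 13) since 11·6 = 66 ≡ 1, so λ ≡ 5·6 ≡ 4.
  x = λ² - 7 - 7 = 16 - 14 ≡ 2; y = λ·(7 - 2) - 12 ≡ 8. → (2, 8)
3P: (2, 8) + (7, 12). λ = (12 - 8)/(7 - 2) ≡ 4/5 mod 13. 5⁻¹ ≡ 8 (mod 13) since 5·8 = 40 ≡ 1, so λ ≡ 6.
  x = λ² - 2 - 7 = 36 - 9 ≡ 1; y = λ·(2 - 1) - 8 ≡ 11. → (1, 11)
4P: (1, 11) + (7, 12). λ = (12 - 11)/(7 - 1) ≡ 1/6 mod 13. 6⁻¹ ≡ 11 (mod 13), so λ ≡ 11.
  x = λ² - 1 - 7 = 121 - 8 ≡ 9; y = λ·(1 - 9) - 11 ≡ 5. → (9, 5)
5P: (9, 5) + (7, 12). λ = (12 - 5)/(7 - 9) ≡ 7/11 mod 13. 11⁻¹ ≡ 6 (mod 13), so λ ≡ 3.
  x = λ² - 9 - 7 = 9 - 16 ≡ 6; y = λ·(9 - 6) - 5 ≡ 4. → (6, 4)
6P: (6, 4) + (7, 12). λ = (12 - 4)/(7 - 6) ≡ 8/1 mod 13. 1⁻¹ ≡ 1 (mod 13) since 1·1 = 1 ≡ 1, so λ ≡ 8.
  x = λ² - 6 - 7 = 64 - 13 ≡ 12; y = λ·(6 - 12) - 4 ≡ 0. → (12, 0)
7P: (12, 0) + (7, 12). λ = (12 - 0)/(7 - 12) ≡ 12/8 mod 13. 8⁻¹ ≡ 5 (mod 13), so λ ≡ 8.
  x = λ² - 12 - 7 = 64 - 19 ≡ 6; y = λ·(12 - 6) - 0 ≡ 9. → (6, 9)
8P: (6, 9) + (7, 12). λ = (12 - 9)/(7 - 6) ≡ 3/1 mod 13. 1⁻¹ ≡ 1 (mod 13), so λ ≡ 3.
  x = λ² - 6 - 7 = 9 - 13 ≡ 9; y = λ·(6 - 9) - 9 ≡ 8. → (9, 8)
9P: (9, 8) + (7, 12). λ = (12 - 8)/(7 - 9) ≡ 4/11 mod 13. 11⁻¹ ≡ 6 (mod 13), so λ ≡ 11.
  x = λ² - 9 - 7 = 121 - 16 ≡ 1; y = λ·(9 - 1) - 8 ≡ 2. → (1, 2)
10P: (1, 2) + (7, 12). λ = (12 - 2)/(7 - 1) ≡ 10/6 mod 13. 6⁻¹ ≡ 11 (mod 13), so λ ≡ 6.
  x = λ² - 1 - 7 = 36 - 8 ≡ 2; y = λ·(1 - 2) - 2 ≡ 5. → (2, 5)
11P: (2, 5) + (7, 12). λ = (12 - 5)/(7 - 2) ≡ 7/5 mod 13. 5⁻¹ ≡ 8 (mod 13), so λ ≡ 4.
  x = λ² - 2 - 7 = 16 - 9 ≡ 7; y = λ·(2 - 7) - 5 ≡ 1. → (7, 1)
12P: (7, 1) + (7, 12): same x and y₁ ≡ -y₂, so the sum is O.
12P = O, so the order is 12.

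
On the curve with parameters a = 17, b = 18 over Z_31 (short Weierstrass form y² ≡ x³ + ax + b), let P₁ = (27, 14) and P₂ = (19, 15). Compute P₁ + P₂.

(27, 14) + (19, 15). λ = (15 - 14)/(19 - 27) ≡ 1/23 mod 31. 23⁻¹ ≡ 27 (mod 31) since 23·27 = 621 ≡ 1, so λ ≡ 27.
  x = λ² - 27 - 19 = 729 - 46 ≡ 1; y = λ·(27 - 1) - 14 ≡ 6. → (1, 6)

(1, 6)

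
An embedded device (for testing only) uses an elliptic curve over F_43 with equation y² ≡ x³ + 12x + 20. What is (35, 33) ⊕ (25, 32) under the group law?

(23, 37)

(35, 33) + (25, 32). λ = (32 - 33)/(25 - 35) ≡ 42/33 mod 43. 33⁻¹ ≡ 30 (mod 43) since 33·30 = 990 ≡ 1, so λ ≡ 13.
  x = λ² - 35 - 25 = 169 - 60 ≡ 23; y = λ·(35 - 23) - 33 ≡ 37. → (23, 37)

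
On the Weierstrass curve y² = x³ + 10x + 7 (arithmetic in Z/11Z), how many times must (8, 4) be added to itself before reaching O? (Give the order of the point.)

9

2P: tangent at (8, 4): λ = (3·8² + 10)/(2·4) ≡ 4/8. 8⁻¹ ≡ 7 (mod 11), so λ ≡ 4·7 ≡ 6.
  x = λ² - 8 - 8 = 36 - 16 ≡ 9; y = λ·(8 - 9) - 4 ≡ 1. → (9, 1)
3P: (9, 1) + (8, 4). λ = (4 - 1)/(8 - 9) ≡ 3/10 mod 11. 10⁻¹ ≡ 10 (mod 11), so λ ≡ 8.
  x = λ² - 9 - 8 = 64 - 17 ≡ 3; y = λ·(9 - 3) - 1 ≡ 3. → (3, 3)
4P: (3, 3) + (8, 4). λ = (4 - 3)/(8 - 3) ≡ 1/5 mod 11. 5⁻¹ ≡ 9 (mod 11), so λ ≡ 9.
  x = λ² - 3 - 8 = 81 - 11 ≡ 4; y = λ·(3 - 4) - 3 ≡ 10. → (4, 10)
5P: (4, 10) + (8, 4). λ = (4 - 10)/(8 - 4) ≡ 5/4 mod 11. 4⁻¹ ≡ 3 (mod 11), so λ ≡ 4.
  x = λ² - 4 - 8 = 16 - 12 ≡ 4; y = λ·(4 - 4) - 10 ≡ 1. → (4, 1)
6P: (4, 1) + (8, 4). λ = (4 - 1)/(8 - 4) ≡ 3/4 mod 11. 4⁻¹ ≡ 3 (mod 11) since 4·3 = 12 ≡ 1, so λ ≡ 9.
  x = λ² - 4 - 8 = 81 - 12 ≡ 3; y = λ·(4 - 3) - 1 ≡ 8. → (3, 8)
7P: (3, 8) + (8, 4). λ = (4 - 8)/(8 - 3) ≡ 7/5 mod 11. 5⁻¹ ≡ 9 (mod 11), so λ ≡ 8.
  x = λ² - 3 - 8 = 64 - 11 ≡ 9; y = λ·(3 - 9) - 8 ≡ 10. → (9, 10)
8P: (9, 10) + (8, 4). λ = (4 - 10)/(8 - 9) ≡ 5/10 mod 11. 10⁻¹ ≡ 10 (mod 11), so λ ≡ 6.
  x = λ² - 9 - 8 = 36 - 17 ≡ 8; y = λ·(9 - 8) - 10 ≡ 7. → (8, 7)
9P: (8, 7) + (8, 4): same x and y₁ ≡ -y₂, so the sum is O.
9P = O, so the order is 9.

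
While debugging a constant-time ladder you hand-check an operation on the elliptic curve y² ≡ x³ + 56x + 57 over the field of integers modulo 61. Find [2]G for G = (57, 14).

tangent at (57, 14): λ = (3·57² + 56)/(2·14) ≡ 43/28. 28⁻¹ ≡ 24 (mod 61), so λ ≡ 43·24 ≡ 56.
  x = λ² - 57 - 57 = 3136 - 114 ≡ 33; y = λ·(57 - 33) - 14 ≡ 49. → (33, 49)

(33, 49)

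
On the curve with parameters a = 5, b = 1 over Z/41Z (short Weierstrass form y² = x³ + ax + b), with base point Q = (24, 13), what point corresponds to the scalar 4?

Repeated addition: build up to 4Q.
2Q: tangent at (24, 13): λ = (3·24² + 5)/(2·13) ≡ 11/26. 26⁻¹ ≡ 30 (mod 41), so λ ≡ 11·30 ≡ 2.
  x = λ² - 24 - 24 = 4 - 48 ≡ 38; y = λ·(24 - 38) - 13 ≡ 0. → (38, 0)
3Q: (38, 0) + (24, 13). λ = (13 - 0)/(24 - 38) ≡ 13/27 mod 41. 27⁻¹ ≡ 38 (mod 41), so λ ≡ 2.
  x = λ² - 38 - 24 = 4 - 62 ≡ 24; y = λ·(38 - 24) - 0 ≡ 28. → (24, 28)
4Q: (24, 28) + (24, 13): same x and y₁ ≡ -y₂, so the sum is O.

O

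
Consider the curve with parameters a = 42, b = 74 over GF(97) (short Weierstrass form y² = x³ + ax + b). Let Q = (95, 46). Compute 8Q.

Double-and-add on 8 = (1000)₂. Start with Q = (95, 46) for the leading 1-bit.
double: tangent at (95, 46): λ = (3·95² + 42)/(2·46) ≡ 54/92. 92⁻¹ ≡ 58 (mod 97), so λ ≡ 54·58 ≡ 28.
  x = λ² - 95 - 95 = 784 - 190 ≡ 12; y = λ·(95 - 12) - 46 ≡ 47. → (12, 47)
double: tangent at (12, 47): λ = (3·12² + 42)/(2·47) ≡ 86/94. 94⁻¹ ≡ 32 (mod 97) since 94·32 = 3008 ≡ 1, so λ ≡ 86·32 ≡ 36.
  x = λ² - 12 - 12 = 1296 - 24 ≡ 11; y = λ·(12 - 11) - 47 ≡ 86. → (11, 86)
double: tangent at (11, 86): λ = (3·11² + 42)/(2·86) ≡ 17/75. 75⁻¹ ≡ 22 (mod 97) since 75·22 = 1650 ≡ 1, so λ ≡ 17·22 ≡ 83.
  x = λ² - 11 - 11 = 6889 - 22 ≡ 77; y = λ·(11 - 77) - 86 ≡ 62. → (77, 62)

(77, 62)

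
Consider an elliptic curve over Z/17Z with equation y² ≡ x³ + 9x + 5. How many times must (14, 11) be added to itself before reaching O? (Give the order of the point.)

2P: tangent at (14, 11): λ = (3·14² + 9)/(2·11) ≡ 2/5. 5⁻¹ ≡ 7 (mod 17), so λ ≡ 2·7 ≡ 14.
  x = λ² - 14 - 14 = 196 - 28 ≡ 15; y = λ·(14 - 15) - 11 ≡ 9. → (15, 9)
3P: (15, 9) + (14, 11). λ = (11 - 9)/(14 - 15) ≡ 2/16 mod 17. 16⁻¹ ≡ 16 (mod 17), so λ ≡ 15.
  x = λ² - 15 - 14 = 225 - 29 ≡ 9; y = λ·(15 - 9) - 9 ≡ 13. → (9, 13)
4P: (9, 13) + (14, 11). λ = (11 - 13)/(14 - 9) ≡ 15/5 mod 17. 5⁻¹ ≡ 7 (mod 17), so λ ≡ 3.
  x = λ² - 9 - 14 = 9 - 23 ≡ 3; y = λ·(9 - 3) - 13 ≡ 5. → (3, 5)
5P: (3, 5) + (14, 11). λ = (11 - 5)/(14 - 3) ≡ 6/11 mod 17. 11⁻¹ ≡ 14 (mod 17) since 11·14 = 154 ≡ 1, so λ ≡ 16.
  x = λ² - 3 - 14 = 256 - 17 ≡ 1; y = λ·(3 - 1) - 5 ≡ 10. → (1, 10)
6P: (1, 10) + (14, 11). λ = (11 - 10)/(14 - 1) ≡ 1/13 mod 17. 13⁻¹ ≡ 4 (mod 17), so λ ≡ 4.
  x = λ² - 1 - 14 = 16 - 15 ≡ 1; y = λ·(1 - 1) - 10 ≡ 7. → (1, 7)
7P: (1, 7) + (14, 11). λ = (11 - 7)/(14 - 1) ≡ 4/13 mod 17. 13⁻¹ ≡ 4 (mod 17) since 13·4 = 52 ≡ 1, so λ ≡ 16.
  x = λ² - 1 - 14 = 256 - 15 ≡ 3; y = λ·(1 - 3) - 7 ≡ 12. → (3, 12)
8P: (3, 12) + (14, 11). λ = (11 - 12)/(14 - 3) ≡ 16/11 mod 17. 11⁻¹ ≡ 14 (mod 17), so λ ≡ 3.
  x = λ² - 3 - 14 = 9 - 17 ≡ 9; y = λ·(3 - 9) - 12 ≡ 4. → (9, 4)
9P: (9, 4) + (14, 11). λ = (11 - 4)/(14 - 9) ≡ 7/5 mod 17. 5⁻¹ ≡ 7 (mod 17), so λ ≡ 15.
  x = λ² - 9 - 14 = 225 - 23 ≡ 15; y = λ·(9 - 15) - 4 ≡ 8. → (15, 8)
10P: (15, 8) + (14, 11). λ = (11 - 8)/(14 - 15) ≡ 3/16 mod 17. 16⁻¹ ≡ 16 (mod 17), so λ ≡ 14.
  x = λ² - 15 - 14 = 196 - 29 ≡ 14; y = λ·(15 - 14) - 8 ≡ 6. → (14, 6)
11P: (14, 6) + (14, 11): same x and y₁ ≡ -y₂, so the sum is O.
11P = O, so the order is 11.

11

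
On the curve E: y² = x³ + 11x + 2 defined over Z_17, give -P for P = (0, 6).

(0, 11)

-(0, 6) = (0, -6 mod 17) = (0, 11).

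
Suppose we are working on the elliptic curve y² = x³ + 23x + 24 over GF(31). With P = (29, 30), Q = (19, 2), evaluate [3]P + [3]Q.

(22, 7)

First 3P:
Repeated addition: build up to 3P.
2P: tangent at (29, 30): λ = (3·29² + 23)/(2·30) ≡ 4/29. 29⁻¹ ≡ 15 (mod 31), so λ ≡ 4·15 ≡ 29.
  x = λ² - 29 - 29 = 841 - 58 ≡ 8; y = λ·(29 - 8) - 30 ≡ 21. → (8, 21)
3P: (8, 21) + (29, 30). λ = (30 - 21)/(29 - 8) ≡ 9/21 mod 31. 21⁻¹ ≡ 3 (mod 31) since 21·3 = 63 ≡ 1, so λ ≡ 27.
  x = λ² - 8 - 29 = 729 - 37 ≡ 10; y = λ·(8 - 10) - 21 ≡ 18. → (10, 18)
3P = (10, 18).
Next 3Q:
Repeated addition: build up to 3Q.
2Q: tangent at (19, 2): λ = (3·19² + 23)/(2·2) ≡ 21/4. 4⁻¹ ≡ 8 (mod 31) since 4·8 = 32 ≡ 1, so λ ≡ 21·8 ≡ 13.
  x = λ² - 19 - 19 = 169 - 38 ≡ 7; y = λ·(19 - 7) - 2 ≡ 30. → (7, 30)
3Q: (7, 30) + (19, 2). λ = (2 - 30)/(19 - 7) ≡ 3/12 mod 31. 12⁻¹ ≡ 13 (mod 31) since 12·13 = 156 ≡ 1, so λ ≡ 8.
  x = λ² - 7 - 19 = 64 - 26 ≡ 7; y = λ·(7 - 7) - 30 ≡ 1. → (7, 1)
3Q = (7, 1).
Finally 3P + 3Q:
(10, 18) + (7, 1). λ = (1 - 18)/(7 - 10) ≡ 14/28 mod 31. 28⁻¹ ≡ 10 (mod 31) since 28·10 = 280 ≡ 1, so λ ≡ 16.
  x = λ² - 10 - 7 = 256 - 17 ≡ 22; y = λ·(10 - 22) - 18 ≡ 7. → (22, 7)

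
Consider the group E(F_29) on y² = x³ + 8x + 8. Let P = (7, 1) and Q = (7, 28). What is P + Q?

The two points share x = 7 and their y-coordinates satisfy 1 + 28 ≡ 0 (mod 29), so they are inverses. Their sum is O.

O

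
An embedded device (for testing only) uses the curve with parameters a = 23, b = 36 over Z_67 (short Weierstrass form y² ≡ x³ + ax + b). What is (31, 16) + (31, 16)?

tangent at (31, 16): λ = (3·31² + 23)/(2·16) ≡ 25/32. 32⁻¹ ≡ 44 (mod 67), so λ ≡ 25·44 ≡ 28.
  x = λ² - 31 - 31 = 784 - 62 ≡ 52; y = λ·(31 - 52) - 16 ≡ 66. → (52, 66)

(52, 66)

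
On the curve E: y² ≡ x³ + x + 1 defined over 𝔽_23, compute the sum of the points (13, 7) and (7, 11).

(13, 7) + (7, 11). λ = (11 - 7)/(7 - 13) ≡ 4/17 mod 23. 17⁻¹ ≡ 19 (mod 23), so λ ≡ 7.
  x = λ² - 13 - 7 = 49 - 20 ≡ 6; y = λ·(13 - 6) - 7 ≡ 19. → (6, 19)

(6, 19)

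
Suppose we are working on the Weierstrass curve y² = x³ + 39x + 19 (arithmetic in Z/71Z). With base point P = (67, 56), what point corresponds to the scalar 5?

Repeated addition: build up to 5P.
2P: tangent at (67, 56): λ = (3·67² + 39)/(2·56) ≡ 16/41. 41⁻¹ ≡ 26 (mod 71) since 41·26 = 1066 ≡ 1, so λ ≡ 16·26 ≡ 61.
  x = λ² - 67 - 67 = 3721 - 134 ≡ 37; y = λ·(67 - 37) - 56 ≡ 70. → (37, 70)
3P: (37, 70) + (67, 56). λ = (56 - 70)/(67 - 37) ≡ 57/30 mod 71. 30⁻¹ ≡ 45 (mod 71) since 30·45 = 1350 ≡ 1, so λ ≡ 9.
  x = λ² - 37 - 67 = 81 - 104 ≡ 48; y = λ·(37 - 48) - 70 ≡ 44. → (48, 44)
4P: (48, 44) + (67, 56). λ = (56 - 44)/(67 - 48) ≡ 12/19 mod 71. 19⁻¹ ≡ 15 (mod 71) since 19·15 = 285 ≡ 1, so λ ≡ 38.
  x = λ² - 48 - 67 = 1444 - 115 ≡ 51; y = λ·(48 - 51) - 44 ≡ 55. → (51, 55)
5P: (51, 55) + (67, 56). λ = (56 - 55)/(67 - 51) ≡ 1/16 mod 71. 16⁻¹ ≡ 40 (mod 71) since 16·40 = 640 ≡ 1, so λ ≡ 40.
  x = λ² - 51 - 67 = 1600 - 118 ≡ 62; y = λ·(51 - 62) - 55 ≡ 2. → (62, 2)

(62, 2)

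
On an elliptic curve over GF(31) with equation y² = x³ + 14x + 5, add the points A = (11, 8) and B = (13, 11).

(17, 14)

(11, 8) + (13, 11). λ = (11 - 8)/(13 - 11) ≡ 3/2 mod 31. 2⁻¹ ≡ 16 (mod 31) since 2·16 = 32 ≡ 1, so λ ≡ 17.
  x = λ² - 11 - 13 = 289 - 24 ≡ 17; y = λ·(11 - 17) - 8 ≡ 14. → (17, 14)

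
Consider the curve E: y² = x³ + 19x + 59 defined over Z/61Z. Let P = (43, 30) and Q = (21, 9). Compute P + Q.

(24, 2)

(43, 30) + (21, 9). λ = (9 - 30)/(21 - 43) ≡ 40/39 mod 61. 39⁻¹ ≡ 36 (mod 61) since 39·36 = 1404 ≡ 1, so λ ≡ 37.
  x = λ² - 43 - 21 = 1369 - 64 ≡ 24; y = λ·(43 - 24) - 30 ≡ 2. → (24, 2)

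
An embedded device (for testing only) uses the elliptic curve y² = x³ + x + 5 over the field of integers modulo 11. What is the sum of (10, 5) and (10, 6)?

O

The two points share x = 10 and their y-coordinates satisfy 5 + 6 ≡ 0 (mod 11), so they are inverses. Their sum is ∞.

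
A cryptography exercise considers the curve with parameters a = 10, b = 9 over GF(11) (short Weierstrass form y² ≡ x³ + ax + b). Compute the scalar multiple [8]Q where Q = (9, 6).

Double-and-add on 8 = (1000)₂. Start with Q = (9, 6) for the leading 1-bit.
double: tangent at (9, 6): λ = (3·9² + 10)/(2·6) ≡ 0/1. 1⁻¹ ≡ 1 (mod 11), so λ ≡ 0·1 ≡ 0.
  x = λ² - 9 - 9 = 0 - 18 ≡ 4; y = λ·(9 - 4) - 6 ≡ 5. → (4, 5)
double: tangent at (4, 5): λ = (3·4² + 10)/(2·5) ≡ 3/10. 10⁻¹ ≡ 10 (mod 11) since 10·10 = 100 ≡ 1, so λ ≡ 3·10 ≡ 8.
  x = λ² - 4 - 4 = 64 - 8 ≡ 1; y = λ·(4 - 1) - 5 ≡ 8. → (1, 8)
double: tangent at (1, 8): λ = (3·1² + 10)/(2·8) ≡ 2/5. 5⁻¹ ≡ 9 (mod 11), so λ ≡ 2·9 ≡ 7.
  x = λ² - 1 - 1 = 49 - 2 ≡ 3; y = λ·(1 - 3) - 8 ≡ 0. → (3, 0)

(3, 0)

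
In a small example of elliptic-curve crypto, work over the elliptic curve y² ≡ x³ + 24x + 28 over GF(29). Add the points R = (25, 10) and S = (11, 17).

(15, 14)

(25, 10) + (11, 17). λ = (17 - 10)/(11 - 25) ≡ 7/15 mod 29. 15⁻¹ ≡ 2 (mod 29) since 15·2 = 30 ≡ 1, so λ ≡ 14.
  x = λ² - 25 - 11 = 196 - 36 ≡ 15; y = λ·(25 - 15) - 10 ≡ 14. → (15, 14)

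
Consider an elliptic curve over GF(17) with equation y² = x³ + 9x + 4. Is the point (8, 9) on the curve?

no

y² = 9² ≡ 13; x³ + 9x + 4 = 588 ≡ 10 (mod 17). 13 ≠ 10.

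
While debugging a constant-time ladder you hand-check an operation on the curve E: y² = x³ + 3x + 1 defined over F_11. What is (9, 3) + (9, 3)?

(2, 9)

tangent at (9, 3): λ = (3·9² + 3)/(2·3) ≡ 4/6. 6⁻¹ ≡ 2 (mod 11), so λ ≡ 4·2 ≡ 8.
  x = λ² - 9 - 9 = 64 - 18 ≡ 2; y = λ·(9 - 2) - 3 ≡ 9. → (2, 9)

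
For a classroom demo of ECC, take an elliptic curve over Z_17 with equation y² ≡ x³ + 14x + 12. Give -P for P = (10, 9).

(10, 8)

-(10, 9) = (10, -9 mod 17) = (10, 8).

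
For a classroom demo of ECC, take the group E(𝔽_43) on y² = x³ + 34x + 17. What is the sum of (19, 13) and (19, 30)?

O

The two points share x = 19 and their y-coordinates satisfy 13 + 30 ≡ 0 (mod 43), so they are inverses. Their sum is 𝒪.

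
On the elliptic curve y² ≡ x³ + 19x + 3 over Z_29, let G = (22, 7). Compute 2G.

(9, 27)

tangent at (22, 7): λ = (3·22² + 19)/(2·7) ≡ 21/14. 14⁻¹ ≡ 27 (mod 29) since 14·27 = 378 ≡ 1, so λ ≡ 21·27 ≡ 16.
  x = λ² - 22 - 22 = 256 - 44 ≡ 9; y = λ·(22 - 9) - 7 ≡ 27. → (9, 27)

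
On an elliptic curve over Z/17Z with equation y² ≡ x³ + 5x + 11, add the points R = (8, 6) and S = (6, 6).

(3, 11)

(8, 6) + (6, 6). λ = (6 - 6)/(6 - 8) ≡ 0/15 mod 17. 15⁻¹ ≡ 8 (mod 17), so λ ≡ 0.
  x = λ² - 8 - 6 = 0 - 14 ≡ 3; y = λ·(8 - 3) - 6 ≡ 11. → (3, 11)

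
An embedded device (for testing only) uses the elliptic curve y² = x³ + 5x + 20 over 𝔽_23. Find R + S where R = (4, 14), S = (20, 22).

(5, 20)

(4, 14) + (20, 22). λ = (22 - 14)/(20 - 4) ≡ 8/16 mod 23. 16⁻¹ ≡ 13 (mod 23), so λ ≡ 12.
  x = λ² - 4 - 20 = 144 - 24 ≡ 5; y = λ·(4 - 5) - 14 ≡ 20. → (5, 20)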